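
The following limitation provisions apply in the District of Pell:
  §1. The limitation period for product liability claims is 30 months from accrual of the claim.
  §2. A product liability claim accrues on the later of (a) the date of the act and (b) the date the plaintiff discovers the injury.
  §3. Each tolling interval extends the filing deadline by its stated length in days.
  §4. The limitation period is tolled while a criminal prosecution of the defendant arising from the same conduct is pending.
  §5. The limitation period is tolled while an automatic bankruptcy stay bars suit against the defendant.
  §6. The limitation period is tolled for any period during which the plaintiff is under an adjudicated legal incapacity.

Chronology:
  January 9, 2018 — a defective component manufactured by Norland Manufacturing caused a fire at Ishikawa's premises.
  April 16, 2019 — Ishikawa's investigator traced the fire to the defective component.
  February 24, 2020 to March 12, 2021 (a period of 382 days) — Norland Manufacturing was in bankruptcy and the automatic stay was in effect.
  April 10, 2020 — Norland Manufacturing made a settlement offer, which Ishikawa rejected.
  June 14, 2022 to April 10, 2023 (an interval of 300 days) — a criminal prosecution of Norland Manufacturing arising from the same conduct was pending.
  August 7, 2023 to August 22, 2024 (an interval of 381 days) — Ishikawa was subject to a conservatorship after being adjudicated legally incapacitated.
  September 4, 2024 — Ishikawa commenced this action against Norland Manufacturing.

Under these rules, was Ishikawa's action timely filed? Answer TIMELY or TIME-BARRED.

TIMELY

The claim accrued on April 16, 2019 — the later of the January 9, 2018 act and the April 16, 2019 discovery.
Adding the 30 months base period to April 16, 2019 gives a deadline of October 16, 2021, before any tolling.
The automatic bankruptcy stay from February 24, 2020 to March 12, 2021 tolled the period for 382 days, extending the deadline to November 2, 2022.
The period was tolled for 300 days by the pending criminal prosecution (June 14, 2022 to April 10, 2023), pushing the deadline to August 29, 2023.
The plaintiff's legal incapacity from August 7, 2023 to August 22, 2024 tolled the period for 381 days, extending the deadline to September 13, 2024.
The other events in the timeline have no effect on the limitation period under the stated rules.
Ishikawa filed on September 4, 2024, before the September 13, 2024 deadline, so the action is timely.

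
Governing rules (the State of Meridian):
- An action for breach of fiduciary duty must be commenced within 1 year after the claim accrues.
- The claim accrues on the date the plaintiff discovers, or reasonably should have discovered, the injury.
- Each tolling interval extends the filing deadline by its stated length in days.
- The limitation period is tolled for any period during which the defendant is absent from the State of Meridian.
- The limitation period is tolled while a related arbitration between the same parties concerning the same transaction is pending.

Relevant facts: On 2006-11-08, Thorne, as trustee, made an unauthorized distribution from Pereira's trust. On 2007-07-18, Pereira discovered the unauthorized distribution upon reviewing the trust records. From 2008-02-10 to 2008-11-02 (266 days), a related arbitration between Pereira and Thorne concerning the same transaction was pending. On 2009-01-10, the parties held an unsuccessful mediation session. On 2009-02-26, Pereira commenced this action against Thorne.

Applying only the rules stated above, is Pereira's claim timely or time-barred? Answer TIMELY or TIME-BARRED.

Accrual is tied to discovery, so the period began on 2007-07-18 rather than on 2006-11-08 when the act occurred.
The untolled deadline — 1 year after 2007-07-18 — is 2008-07-18.
The period was tolled for 266 days by the pending related arbitration (2008-02-10 to 2008-11-02), pushing the deadline to 2009-04-10.
None of the other events listed affects the running of the period under the stated rules.
The 2009-02-26 filing precedes the 2009-04-10 deadline; the claim is timely.

TIMELY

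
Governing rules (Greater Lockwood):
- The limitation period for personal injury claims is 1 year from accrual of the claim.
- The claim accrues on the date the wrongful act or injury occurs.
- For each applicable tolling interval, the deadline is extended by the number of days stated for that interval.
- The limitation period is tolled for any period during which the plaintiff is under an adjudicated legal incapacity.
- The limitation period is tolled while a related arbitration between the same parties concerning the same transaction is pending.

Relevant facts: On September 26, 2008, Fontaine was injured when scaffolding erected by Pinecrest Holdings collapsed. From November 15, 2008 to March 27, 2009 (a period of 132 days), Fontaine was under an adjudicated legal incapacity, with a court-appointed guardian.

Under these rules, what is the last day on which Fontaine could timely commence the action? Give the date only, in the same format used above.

The claim accrued on September 26, 2008, when the wrongful act occurred.
Adding the 1 year base period to September 26, 2008 gives a deadline of September 26, 2009, before any tolling.
The plaintiff's legal incapacity from November 15, 2008 to March 27, 2009 tolled the period for 132 days, extending the deadline to February 5, 2010.

February 5, 2010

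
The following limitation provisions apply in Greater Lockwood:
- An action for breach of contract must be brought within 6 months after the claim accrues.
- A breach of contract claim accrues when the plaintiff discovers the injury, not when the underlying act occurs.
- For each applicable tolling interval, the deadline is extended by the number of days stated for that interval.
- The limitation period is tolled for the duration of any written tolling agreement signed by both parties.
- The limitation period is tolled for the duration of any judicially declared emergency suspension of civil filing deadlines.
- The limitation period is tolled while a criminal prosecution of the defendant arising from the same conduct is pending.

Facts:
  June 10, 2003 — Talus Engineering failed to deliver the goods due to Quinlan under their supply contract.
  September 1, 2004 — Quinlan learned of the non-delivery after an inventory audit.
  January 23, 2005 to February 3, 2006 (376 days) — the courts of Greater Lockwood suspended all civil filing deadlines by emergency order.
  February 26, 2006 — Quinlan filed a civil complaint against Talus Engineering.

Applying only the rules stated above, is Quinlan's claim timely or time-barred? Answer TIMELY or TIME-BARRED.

The claim did not accrue until Quinlan discovered the injury on September 1, 2004; the June 10, 2003 act date does not start the clock under the stated rule.
6 months from September 1, 2004 is March 1, 2005.
The emergency suspension of filing deadlines from January 23, 2005 to February 3, 2006 tolled the period for 376 days, extending the deadline to March 12, 2006.
Quinlan filed on February 26, 2006, before the March 12, 2006 deadline, so the action is timely.

TIMELY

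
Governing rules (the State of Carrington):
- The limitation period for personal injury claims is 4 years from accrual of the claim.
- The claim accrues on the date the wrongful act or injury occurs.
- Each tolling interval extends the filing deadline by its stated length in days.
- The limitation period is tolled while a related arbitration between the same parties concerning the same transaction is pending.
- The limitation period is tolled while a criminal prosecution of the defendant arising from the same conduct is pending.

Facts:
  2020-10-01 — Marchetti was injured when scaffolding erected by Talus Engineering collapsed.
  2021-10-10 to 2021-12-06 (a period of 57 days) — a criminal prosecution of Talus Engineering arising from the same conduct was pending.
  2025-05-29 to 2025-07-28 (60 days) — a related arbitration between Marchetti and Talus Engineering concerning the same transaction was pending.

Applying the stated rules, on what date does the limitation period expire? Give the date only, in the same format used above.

The claim accrued on 2020-10-01, when the wrongful act occurred.
The untolled deadline — 4 years after 2020-10-01 — is 2024-10-01.
The period was tolled for 57 days by the pending criminal prosecution (2021-10-10 to 2021-12-06), pushing the deadline to 2024-11-27.
The pending related arbitration from 2025-05-29 to 2025-07-28 began after the period had already run on 2024-11-27, so it has no tolling effect.

2024-11-27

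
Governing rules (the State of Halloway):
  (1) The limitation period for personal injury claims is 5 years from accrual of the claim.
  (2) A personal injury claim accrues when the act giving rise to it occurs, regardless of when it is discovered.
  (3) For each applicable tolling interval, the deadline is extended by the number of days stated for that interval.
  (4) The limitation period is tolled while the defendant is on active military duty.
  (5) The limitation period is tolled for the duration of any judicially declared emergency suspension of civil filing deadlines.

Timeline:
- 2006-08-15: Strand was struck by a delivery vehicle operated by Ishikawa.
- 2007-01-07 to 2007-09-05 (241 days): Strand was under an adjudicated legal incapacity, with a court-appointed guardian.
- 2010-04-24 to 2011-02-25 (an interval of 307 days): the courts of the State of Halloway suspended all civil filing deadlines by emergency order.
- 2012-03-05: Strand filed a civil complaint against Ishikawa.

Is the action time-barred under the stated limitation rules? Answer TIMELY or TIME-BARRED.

The limitation period began to run on 2006-08-15.
Adding the 5 years base period to 2006-08-15 gives a deadline of 2011-08-15, before any tolling.
The emergency suspension of filing deadlines from 2010-04-24 to 2011-02-25 tolled the period for 307 days, extending the deadline to 2012-06-17.
Although the plaintiff's incapacity ran from 2007-01-07 to 2007-09-05, the stated rules do not make that a tolling event, so it is disregarded.
The 2012-03-05 filing precedes the 2012-06-17 deadline; the claim is timely.

TIMELY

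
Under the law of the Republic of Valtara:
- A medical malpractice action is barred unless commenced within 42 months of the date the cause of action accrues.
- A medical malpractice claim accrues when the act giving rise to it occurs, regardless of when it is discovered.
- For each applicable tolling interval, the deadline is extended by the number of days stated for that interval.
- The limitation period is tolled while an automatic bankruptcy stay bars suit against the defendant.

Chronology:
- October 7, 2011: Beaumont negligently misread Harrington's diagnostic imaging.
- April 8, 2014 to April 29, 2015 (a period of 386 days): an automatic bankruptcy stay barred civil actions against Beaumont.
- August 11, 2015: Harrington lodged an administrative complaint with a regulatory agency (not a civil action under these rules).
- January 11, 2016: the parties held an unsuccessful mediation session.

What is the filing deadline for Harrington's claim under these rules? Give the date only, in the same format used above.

April 27, 2016

The limitation period began to run on October 7, 2011.
The untolled deadline — 42 months after October 7, 2011 — is April 7, 2015.
The automatic bankruptcy stay from April 8, 2014 to April 29, 2015 tolled the period for 386 days, extending the deadline to April 27, 2016.
None of the other events listed affects the running of the period under the stated rules.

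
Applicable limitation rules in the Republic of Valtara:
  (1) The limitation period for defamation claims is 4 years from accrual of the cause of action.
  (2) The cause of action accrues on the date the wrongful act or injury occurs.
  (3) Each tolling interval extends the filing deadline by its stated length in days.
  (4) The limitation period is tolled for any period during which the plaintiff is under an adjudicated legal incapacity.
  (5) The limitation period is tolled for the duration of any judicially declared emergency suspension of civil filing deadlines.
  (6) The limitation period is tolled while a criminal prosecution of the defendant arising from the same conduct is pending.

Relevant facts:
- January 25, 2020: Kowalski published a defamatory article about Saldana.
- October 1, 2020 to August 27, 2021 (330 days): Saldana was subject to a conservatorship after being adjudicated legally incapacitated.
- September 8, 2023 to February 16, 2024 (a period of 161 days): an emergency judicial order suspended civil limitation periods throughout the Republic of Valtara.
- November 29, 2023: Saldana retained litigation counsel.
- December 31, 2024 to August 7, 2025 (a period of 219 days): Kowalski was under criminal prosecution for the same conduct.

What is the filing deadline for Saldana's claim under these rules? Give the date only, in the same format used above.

January 4, 2026

The limitation period began to run on January 25, 2020.
4 years from January 25, 2020 is January 25, 2024.
The period was tolled for 330 days by the plaintiff's legal incapacity (October 1, 2020 to August 27, 2021), pushing the deadline to December 20, 2024.
The period was tolled for 161 days by the emergency suspension of filing deadlines (September 8, 2023 to February 16, 2024), pushing the deadline to May 30, 2025.
Because the pending criminal prosecution ran from December 31, 2024 to August 7, 2025, the deadline is extended by 219 days to January 4, 2026.
The other events in the timeline have no effect on the limitation period under the stated rules.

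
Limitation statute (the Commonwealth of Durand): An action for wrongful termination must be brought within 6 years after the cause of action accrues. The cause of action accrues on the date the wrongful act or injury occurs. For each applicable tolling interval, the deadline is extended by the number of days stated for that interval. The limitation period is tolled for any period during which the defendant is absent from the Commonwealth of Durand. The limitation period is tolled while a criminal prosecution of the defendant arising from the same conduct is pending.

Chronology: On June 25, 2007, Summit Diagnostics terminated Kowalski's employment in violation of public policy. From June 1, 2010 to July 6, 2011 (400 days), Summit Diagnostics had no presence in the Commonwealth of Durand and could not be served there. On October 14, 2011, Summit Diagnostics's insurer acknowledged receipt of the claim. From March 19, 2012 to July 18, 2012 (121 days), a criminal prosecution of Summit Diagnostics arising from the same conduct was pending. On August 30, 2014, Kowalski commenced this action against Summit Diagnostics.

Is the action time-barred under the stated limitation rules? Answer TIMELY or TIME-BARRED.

TIMELY

The cause of action accrued on June 25, 2007, the date of the act.
Adding the 6 years base period to June 25, 2007 gives a deadline of June 25, 2013, before any tolling.
The period was tolled for 400 days by the defendant's absence from the jurisdiction (June 1, 2010 to July 6, 2011), pushing the deadline to July 30, 2014.
The period was tolled for 121 days by the pending criminal prosecution (March 19, 2012 to July 18, 2012), pushing the deadline to November 28, 2014.
Nothing else in the chronology tolls or restarts the period.
Kowalski filed on August 30, 2014, before the November 28, 2014 deadline, so the action is timely.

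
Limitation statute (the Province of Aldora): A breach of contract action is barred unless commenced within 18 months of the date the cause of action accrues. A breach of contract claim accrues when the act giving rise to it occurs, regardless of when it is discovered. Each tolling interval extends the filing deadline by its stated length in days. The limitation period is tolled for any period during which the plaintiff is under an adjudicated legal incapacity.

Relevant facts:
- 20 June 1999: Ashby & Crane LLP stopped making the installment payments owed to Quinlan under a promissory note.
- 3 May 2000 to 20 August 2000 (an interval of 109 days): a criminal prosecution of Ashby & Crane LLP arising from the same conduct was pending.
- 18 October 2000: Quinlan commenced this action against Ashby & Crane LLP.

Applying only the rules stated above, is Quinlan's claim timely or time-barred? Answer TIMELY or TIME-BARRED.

TIMELY

The cause of action accrued on 20 June 1999, the date of the act.
18 months from 20 June 1999 is 20 December 2000.
No stated provision tolls the period for a criminal prosecution, so the interval from 3 May 2000 to 20 August 2000 has no effect on the deadline.
The 18 October 2000 filing precedes the 20 December 2000 deadline; the claim is timely.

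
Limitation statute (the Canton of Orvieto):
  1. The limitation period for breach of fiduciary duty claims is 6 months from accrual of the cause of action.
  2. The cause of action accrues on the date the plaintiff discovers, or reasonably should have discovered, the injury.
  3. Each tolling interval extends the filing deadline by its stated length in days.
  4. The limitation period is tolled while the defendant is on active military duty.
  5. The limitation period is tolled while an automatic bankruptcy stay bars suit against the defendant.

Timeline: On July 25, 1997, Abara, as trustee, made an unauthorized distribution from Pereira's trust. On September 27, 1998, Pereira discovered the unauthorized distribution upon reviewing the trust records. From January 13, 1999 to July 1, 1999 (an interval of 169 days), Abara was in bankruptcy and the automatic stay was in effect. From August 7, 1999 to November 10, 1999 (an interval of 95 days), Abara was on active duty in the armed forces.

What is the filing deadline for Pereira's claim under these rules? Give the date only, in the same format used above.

Under the discovery rule, the claim accrued on September 27, 1998, when Pereira discovered the injury — not on the July 25, 1997 date of the underlying act.
Adding the 6 months base period to September 27, 1998 gives a deadline of March 27, 1999, before any tolling.
The period was tolled for 169 days by the automatic bankruptcy stay (January 13, 1999 to July 1, 1999), pushing the deadline to September 12, 1999.
The period was tolled for 95 days by the defendant's active military service (August 7, 1999 to November 10, 1999), pushing the deadline to December 16, 1999.

December 16, 1999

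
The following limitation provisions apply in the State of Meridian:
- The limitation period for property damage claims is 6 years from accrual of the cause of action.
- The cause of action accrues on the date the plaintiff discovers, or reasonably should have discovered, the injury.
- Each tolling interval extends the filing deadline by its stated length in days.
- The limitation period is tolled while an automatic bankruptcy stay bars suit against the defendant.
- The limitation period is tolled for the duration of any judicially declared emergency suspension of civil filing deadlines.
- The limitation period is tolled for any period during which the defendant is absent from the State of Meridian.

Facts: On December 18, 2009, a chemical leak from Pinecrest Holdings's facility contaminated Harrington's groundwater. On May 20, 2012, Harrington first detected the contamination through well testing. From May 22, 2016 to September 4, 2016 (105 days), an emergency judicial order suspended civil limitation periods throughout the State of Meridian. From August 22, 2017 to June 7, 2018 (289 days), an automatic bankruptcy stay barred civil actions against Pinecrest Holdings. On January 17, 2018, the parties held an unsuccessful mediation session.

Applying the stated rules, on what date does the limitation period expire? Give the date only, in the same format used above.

Accrual is tied to discovery, so the period began on May 20, 2012 rather than on December 18, 2009 when the act occurred.
6 years from May 20, 2012 is May 20, 2018.
The period was tolled for 105 days by the emergency suspension of filing deadlines (May 22, 2016 to September 4, 2016), pushing the deadline to September 2, 2018.
The automatic bankruptcy stay from August 22, 2017 to June 7, 2018 tolled the period for 289 days, extending the deadline to June 18, 2019.
Nothing else in the chronology tolls or restarts the period.

June 18, 2019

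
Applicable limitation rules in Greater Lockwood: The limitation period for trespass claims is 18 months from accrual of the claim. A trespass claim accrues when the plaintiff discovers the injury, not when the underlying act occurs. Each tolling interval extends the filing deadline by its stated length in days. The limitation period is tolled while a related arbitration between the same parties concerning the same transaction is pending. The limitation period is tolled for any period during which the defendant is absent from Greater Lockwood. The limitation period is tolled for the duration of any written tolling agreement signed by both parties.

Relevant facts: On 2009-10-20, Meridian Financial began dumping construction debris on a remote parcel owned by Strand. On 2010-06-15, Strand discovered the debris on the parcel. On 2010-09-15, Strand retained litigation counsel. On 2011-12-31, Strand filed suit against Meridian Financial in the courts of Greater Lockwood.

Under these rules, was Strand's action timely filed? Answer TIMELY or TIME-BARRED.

The claim did not accrue until Strand discovered the injury on 2010-06-15; the 2009-10-20 act date does not start the clock under the stated rule.
Adding the 18 months base period to 2010-06-15 gives a deadline of 2011-12-15, before any tolling.
Nothing else in the chronology tolls or restarts the period.
Strand filed on 2011-12-31, after the 2011-12-15 deadline, so the action is time-barred.

TIME-BARRED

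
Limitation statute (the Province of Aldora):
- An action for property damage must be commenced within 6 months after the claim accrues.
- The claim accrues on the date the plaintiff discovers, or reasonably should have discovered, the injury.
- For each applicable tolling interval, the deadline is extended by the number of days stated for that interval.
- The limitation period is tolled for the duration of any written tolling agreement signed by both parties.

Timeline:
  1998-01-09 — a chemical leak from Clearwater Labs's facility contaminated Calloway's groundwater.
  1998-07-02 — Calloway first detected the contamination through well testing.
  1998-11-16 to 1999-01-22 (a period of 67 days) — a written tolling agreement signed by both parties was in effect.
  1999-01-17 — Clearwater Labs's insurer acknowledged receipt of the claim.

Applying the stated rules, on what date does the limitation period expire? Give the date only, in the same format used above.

1999-03-10

Accrual is tied to discovery, so the period began on 1998-07-02 rather than on 1998-01-09 when the act occurred.
The untolled deadline — 6 months after 1998-07-02 — is 1999-01-02.
The written tolling agreement from 1998-11-16 to 1999-01-22 tolled the period for 67 days, extending the deadline to 1999-03-10.
The other events in the timeline have no effect on the limitation period under the stated rules.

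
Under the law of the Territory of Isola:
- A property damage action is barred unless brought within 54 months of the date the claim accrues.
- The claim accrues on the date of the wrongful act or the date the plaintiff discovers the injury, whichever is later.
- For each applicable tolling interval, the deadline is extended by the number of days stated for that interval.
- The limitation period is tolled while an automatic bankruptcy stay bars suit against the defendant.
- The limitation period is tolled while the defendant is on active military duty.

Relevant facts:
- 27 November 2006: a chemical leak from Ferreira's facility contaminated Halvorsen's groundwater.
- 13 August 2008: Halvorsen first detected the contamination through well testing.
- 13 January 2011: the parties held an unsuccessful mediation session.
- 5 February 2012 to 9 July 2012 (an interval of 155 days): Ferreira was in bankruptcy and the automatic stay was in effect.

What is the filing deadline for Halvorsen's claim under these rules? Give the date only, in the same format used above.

Because discovery on 13 August 2008 post-dates the 27 November 2006 act, accrual under the later-of rule falls on 13 August 2008.
54 months from 13 August 2008 is 13 February 2013.
Because the automatic bankruptcy stay ran from 5 February 2012 to 9 July 2012, the deadline is extended by 155 days to 18 July 2013.
None of the other events listed affects the running of the period under the stated rules.

18 July 2013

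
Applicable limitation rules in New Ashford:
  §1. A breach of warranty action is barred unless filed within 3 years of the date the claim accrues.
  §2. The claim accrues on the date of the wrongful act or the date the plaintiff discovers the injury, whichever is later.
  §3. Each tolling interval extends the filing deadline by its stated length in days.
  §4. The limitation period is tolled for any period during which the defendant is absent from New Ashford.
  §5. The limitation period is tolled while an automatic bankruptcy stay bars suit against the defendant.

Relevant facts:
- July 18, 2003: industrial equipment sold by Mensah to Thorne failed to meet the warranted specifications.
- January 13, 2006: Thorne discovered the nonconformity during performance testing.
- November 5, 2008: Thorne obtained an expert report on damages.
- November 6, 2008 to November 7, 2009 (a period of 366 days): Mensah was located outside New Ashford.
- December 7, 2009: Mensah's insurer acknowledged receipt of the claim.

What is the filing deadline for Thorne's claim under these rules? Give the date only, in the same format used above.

January 14, 2010

Taking the later of the act (July 18, 2003) and discovery (January 13, 2006), the claim accrued on January 13, 2006.
The untolled deadline — 3 years after January 13, 2006 — is January 13, 2009.
The period was tolled for 366 days by the defendant's absence from the jurisdiction (November 6, 2008 to November 7, 2009), pushing the deadline to January 14, 2010.
The other events in the timeline have no effect on the limitation period under the stated rules.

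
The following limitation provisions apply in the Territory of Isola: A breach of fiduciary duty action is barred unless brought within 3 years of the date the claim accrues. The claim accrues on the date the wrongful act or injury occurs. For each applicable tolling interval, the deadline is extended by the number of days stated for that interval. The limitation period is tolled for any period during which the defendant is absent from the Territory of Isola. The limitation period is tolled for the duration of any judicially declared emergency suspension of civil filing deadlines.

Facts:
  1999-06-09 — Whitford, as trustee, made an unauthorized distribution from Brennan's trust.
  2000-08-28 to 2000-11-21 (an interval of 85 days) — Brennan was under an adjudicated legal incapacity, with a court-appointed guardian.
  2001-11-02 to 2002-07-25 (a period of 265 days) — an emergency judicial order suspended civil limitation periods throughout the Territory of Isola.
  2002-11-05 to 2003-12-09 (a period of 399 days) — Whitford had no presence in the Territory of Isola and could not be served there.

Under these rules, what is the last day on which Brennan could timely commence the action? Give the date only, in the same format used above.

The claim accrued on 1999-06-09, when the wrongful act occurred.
The untolled deadline — 3 years after 1999-06-09 — is 2002-06-09.
The emergency suspension of filing deadlines from 2001-11-02 to 2002-07-25 tolled the period for 265 days, extending the deadline to 2003-03-01.
Because the defendant's absence from the jurisdiction ran from 2002-11-05 to 2003-12-09, the deadline is extended by 399 days to 2004-04-03.
Although the plaintiff's incapacity ran from 2000-08-28 to 2000-11-21, the stated rules do not make that a tolling event, so it is disregarded.

2004-04-03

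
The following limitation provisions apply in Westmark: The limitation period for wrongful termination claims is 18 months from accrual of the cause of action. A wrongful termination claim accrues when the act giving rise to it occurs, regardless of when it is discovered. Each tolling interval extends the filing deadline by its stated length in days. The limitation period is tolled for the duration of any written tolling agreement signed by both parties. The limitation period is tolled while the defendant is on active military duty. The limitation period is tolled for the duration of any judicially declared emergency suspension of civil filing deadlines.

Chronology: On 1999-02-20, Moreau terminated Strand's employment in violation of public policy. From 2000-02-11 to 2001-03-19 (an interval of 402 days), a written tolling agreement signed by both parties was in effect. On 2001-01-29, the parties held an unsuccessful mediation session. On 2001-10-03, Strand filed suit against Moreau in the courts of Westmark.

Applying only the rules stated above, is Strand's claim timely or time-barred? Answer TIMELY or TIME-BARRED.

The claim accrued on 1999-02-20, when the wrongful act occurred.
Adding the 18 months base period to 1999-02-20 gives a deadline of 2000-08-20, before any tolling.
The period was tolled for 402 days by the written tolling agreement (2000-02-11 to 2001-03-19), pushing the deadline to 2001-09-26.
Nothing else in the chronology tolls or restarts the period.
Filing on 2001-10-03 missed the 2001-09-26 deadline — the action is time-barred.

TIME-BARRED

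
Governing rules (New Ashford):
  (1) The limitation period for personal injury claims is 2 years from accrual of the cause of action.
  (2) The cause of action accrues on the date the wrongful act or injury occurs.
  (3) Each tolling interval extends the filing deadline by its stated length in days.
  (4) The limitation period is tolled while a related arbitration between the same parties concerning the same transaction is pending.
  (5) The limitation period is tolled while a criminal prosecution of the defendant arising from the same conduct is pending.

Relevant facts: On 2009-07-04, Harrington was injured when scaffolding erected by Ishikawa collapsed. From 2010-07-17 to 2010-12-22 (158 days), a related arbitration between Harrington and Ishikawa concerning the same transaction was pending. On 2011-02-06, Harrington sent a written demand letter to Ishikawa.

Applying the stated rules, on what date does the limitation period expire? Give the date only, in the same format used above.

2011-12-09

The claim accrued on 2009-07-04, when the wrongful act occurred.
2 years from 2009-07-04 is 2011-07-04.
The pending related arbitration from 2010-07-17 to 2010-12-22 tolled the period for 158 days, extending the deadline to 2011-12-09.
The other events in the timeline have no effect on the limitation period under the stated rules.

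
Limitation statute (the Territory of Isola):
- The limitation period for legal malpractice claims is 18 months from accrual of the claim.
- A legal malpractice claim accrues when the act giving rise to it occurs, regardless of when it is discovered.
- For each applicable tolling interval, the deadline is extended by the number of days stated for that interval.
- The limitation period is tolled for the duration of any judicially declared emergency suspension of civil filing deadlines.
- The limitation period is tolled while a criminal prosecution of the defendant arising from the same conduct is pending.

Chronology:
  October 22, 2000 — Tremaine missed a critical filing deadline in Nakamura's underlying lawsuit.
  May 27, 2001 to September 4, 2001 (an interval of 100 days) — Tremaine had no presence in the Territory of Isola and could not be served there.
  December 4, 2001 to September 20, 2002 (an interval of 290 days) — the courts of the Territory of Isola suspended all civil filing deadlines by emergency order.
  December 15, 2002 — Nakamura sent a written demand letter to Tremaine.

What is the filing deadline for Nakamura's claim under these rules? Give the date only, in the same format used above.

The claim accrued on October 22, 2000, when the wrongful act occurred.
18 months from October 22, 2000 is April 22, 2002.
The period was tolled for 290 days by the emergency suspension of filing deadlines (December 4, 2001 to September 20, 2002), pushing the deadline to February 6, 2003.
No stated provision tolls the period for the defendant's absence, so the interval from May 27, 2001 to September 4, 2001 has no effect on the deadline.
None of the other events listed affects the running of the period under the stated rules.

February 6, 2003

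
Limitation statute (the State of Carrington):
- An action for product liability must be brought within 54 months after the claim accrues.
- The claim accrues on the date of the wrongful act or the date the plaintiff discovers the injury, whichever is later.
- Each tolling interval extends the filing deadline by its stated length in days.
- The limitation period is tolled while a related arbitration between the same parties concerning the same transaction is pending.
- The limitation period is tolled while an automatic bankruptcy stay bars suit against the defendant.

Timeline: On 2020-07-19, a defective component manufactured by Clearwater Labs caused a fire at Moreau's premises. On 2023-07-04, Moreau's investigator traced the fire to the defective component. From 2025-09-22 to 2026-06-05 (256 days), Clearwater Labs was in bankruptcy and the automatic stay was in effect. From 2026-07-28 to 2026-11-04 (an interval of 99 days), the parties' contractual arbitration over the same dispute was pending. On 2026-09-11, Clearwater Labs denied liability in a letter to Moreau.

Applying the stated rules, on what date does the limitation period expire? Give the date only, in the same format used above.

Because discovery on 2023-07-04 post-dates the 2020-07-19 act, accrual under the later-of rule falls on 2023-07-04.
Adding the 54 months base period to 2023-07-04 gives a deadline of 2028-01-04, before any tolling.
Because the automatic bankruptcy stay ran from 2025-09-22 to 2026-06-05, the deadline is extended by 256 days to 2028-09-16.
Because the pending related arbitration ran from 2026-07-28 to 2026-11-04, the deadline is extended by 99 days to 2028-12-24.
Nothing else in the chronology tolls or restarts the period.

2028-12-24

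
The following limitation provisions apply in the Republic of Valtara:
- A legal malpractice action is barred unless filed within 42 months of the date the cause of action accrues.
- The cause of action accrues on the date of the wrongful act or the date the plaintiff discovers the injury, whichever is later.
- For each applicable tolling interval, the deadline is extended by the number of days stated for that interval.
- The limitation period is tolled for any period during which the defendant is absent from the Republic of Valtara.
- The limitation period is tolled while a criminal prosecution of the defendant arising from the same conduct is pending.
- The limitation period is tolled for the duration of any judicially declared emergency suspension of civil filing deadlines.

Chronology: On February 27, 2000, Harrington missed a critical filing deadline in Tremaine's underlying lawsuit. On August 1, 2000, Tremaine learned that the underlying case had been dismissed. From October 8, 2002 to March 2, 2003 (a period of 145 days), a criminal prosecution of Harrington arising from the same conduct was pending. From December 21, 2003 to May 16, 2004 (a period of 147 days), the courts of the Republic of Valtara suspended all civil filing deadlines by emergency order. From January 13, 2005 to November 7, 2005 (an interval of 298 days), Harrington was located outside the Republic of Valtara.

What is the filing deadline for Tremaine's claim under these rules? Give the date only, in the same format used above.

Because discovery on August 1, 2000 post-dates the February 27, 2000 act, accrual under the later-of rule falls on August 1, 2000.
42 months from August 1, 2000 is February 1, 2004.
The period was tolled for 145 days by the pending criminal prosecution (October 8, 2002 to March 2, 2003), pushing the deadline to June 25, 2004.
The period was tolled for 147 days by the emergency suspension of filing deadlines (December 21, 2003 to May 16, 2004), pushing the deadline to November 19, 2004.
The defendant's absence from the jurisdiction starting January 13, 2005 came too late — the period had run on November 19, 2004 — and so does not extend the deadline.

November 19, 2004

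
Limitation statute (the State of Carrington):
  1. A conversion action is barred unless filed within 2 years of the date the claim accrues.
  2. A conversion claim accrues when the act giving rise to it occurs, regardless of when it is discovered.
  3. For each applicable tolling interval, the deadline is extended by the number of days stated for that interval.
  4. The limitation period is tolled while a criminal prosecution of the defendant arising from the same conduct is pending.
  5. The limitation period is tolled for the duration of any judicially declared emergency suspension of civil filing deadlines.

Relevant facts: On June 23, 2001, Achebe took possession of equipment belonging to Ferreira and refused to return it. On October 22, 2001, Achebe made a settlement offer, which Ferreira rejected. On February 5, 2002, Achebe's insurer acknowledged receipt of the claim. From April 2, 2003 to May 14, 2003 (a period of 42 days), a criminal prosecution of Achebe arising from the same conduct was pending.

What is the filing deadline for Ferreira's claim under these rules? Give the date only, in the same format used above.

August 4, 2003

The limitation period began to run on June 23, 2001.
The untolled deadline — 2 years after June 23, 2001 — is June 23, 2003.
The period was tolled for 42 days by the pending criminal prosecution (April 2, 2003 to May 14, 2003), pushing the deadline to August 4, 2003.
Nothing else in the chronology tolls or restarts the period.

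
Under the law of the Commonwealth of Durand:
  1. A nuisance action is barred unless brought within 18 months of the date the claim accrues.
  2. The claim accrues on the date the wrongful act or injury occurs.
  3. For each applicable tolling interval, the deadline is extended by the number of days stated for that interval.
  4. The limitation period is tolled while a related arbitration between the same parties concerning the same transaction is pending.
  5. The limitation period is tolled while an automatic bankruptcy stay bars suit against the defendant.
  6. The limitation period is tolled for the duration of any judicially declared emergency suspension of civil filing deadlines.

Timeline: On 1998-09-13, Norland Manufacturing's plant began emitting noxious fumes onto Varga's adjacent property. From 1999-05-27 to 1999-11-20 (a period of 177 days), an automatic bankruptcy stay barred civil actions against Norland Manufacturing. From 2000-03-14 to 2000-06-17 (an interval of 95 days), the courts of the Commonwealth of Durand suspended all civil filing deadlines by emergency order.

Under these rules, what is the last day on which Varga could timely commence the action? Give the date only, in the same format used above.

2000-12-10

The limitation period began to run on 1998-09-13.
18 months from 1998-09-13 is 2000-03-13.
The automatic bankruptcy stay from 1999-05-27 to 1999-11-20 tolled the period for 177 days, extending the deadline to 2000-09-06.
Because the emergency suspension of filing deadlines ran from 2000-03-14 to 2000-06-17, the deadline is extended by 95 days to 2000-12-10.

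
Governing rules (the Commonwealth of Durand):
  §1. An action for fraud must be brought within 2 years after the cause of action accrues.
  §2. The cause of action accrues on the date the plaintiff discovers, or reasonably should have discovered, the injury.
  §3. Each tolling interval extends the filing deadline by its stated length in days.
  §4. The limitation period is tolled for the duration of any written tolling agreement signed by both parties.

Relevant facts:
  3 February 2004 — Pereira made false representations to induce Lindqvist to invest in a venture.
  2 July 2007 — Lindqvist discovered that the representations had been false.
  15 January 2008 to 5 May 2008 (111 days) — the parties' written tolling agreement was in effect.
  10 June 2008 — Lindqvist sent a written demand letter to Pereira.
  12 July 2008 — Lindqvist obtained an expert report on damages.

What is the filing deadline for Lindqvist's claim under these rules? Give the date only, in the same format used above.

Accrual is tied to discovery, so the period began on 2 July 2007 rather than on 3 February 2004 when the act occurred.
The untolled deadline — 2 years after 2 July 2007 — is 2 July 2009.
The written tolling agreement from 15 January 2008 to 5 May 2008 tolled the period for 111 days, extending the deadline to 21 October 2009.
The other events in the timeline have no effect on the limitation period under the stated rules.

21 October 2009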